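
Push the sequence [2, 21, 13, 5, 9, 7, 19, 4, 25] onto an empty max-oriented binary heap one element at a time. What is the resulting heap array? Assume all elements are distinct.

Insert 2:
  append 2 at index 0 → [2] (no swap needed)
Insert 21:
  append 21 at index 1 → [2, 21]
  21 > parent 2 at index 0, swap → [21, 2]
Insert 13:
  append 13 at index 2 → [21, 2, 13] (no swap needed)
Insert 5:
  append 5 at index 3 → [21, 2, 13, 5]
  5 > parent 2 at index 1, swap → [21, 5, 13, 2]
Insert 9:
  append 9 at index 4 → [21, 5, 13, 2, 9]
  9 > parent 5 at index 1, swap → [21, 9, 13, 2, 5]
Insert 7:
  append 7 at index 5 → [21, 9, 13, 2, 5, 7] (no swap needed)
Insert 19:
  append 19 at index 6 → [21, 9, 13, 2, 5, 7, 19]
  19 > parent 13 at index 2, swap → [21, 9, 19, 2, 5, 7, 13]
Insert 4:
  append 4 at index 7 → [21, 9, 19, 2, 5, 7, 13, 4]
  4 > parent 2 at index 3, swap → [21, 9, 19, 4, 5, 7, 13, 2]
Insert 25:
  append 25 at index 8 → [21, 9, 19, 4, 5, 7, 13, 2, 25]
  25 > parent 4 at index 3, swap → [21, 9, 19, 25, 5, 7, 13, 2, 4]
  25 > parent 9 at index 1, swap → [21, 25, 19, 9, 5, 7, 13, 2, 4]
  25 > parent 21 at index 0, swap → [25, 21, 19, 9, 5, 7, 13, 2, 4]

[25, 21, 19, 9, 5, 7, 13, 2, 4]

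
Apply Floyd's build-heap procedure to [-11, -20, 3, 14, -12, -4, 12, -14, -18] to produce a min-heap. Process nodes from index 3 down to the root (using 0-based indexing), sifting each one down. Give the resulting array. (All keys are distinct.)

sift down from index 3:
  14 vs smaller child -18 at index 8, swap → [-11, -20, 3, -18, -12, -4, 12, -14, 14]
sift down from index 2:
  3 vs smaller child -4 at index 5, swap → [-11, -20, -4, -18, -12, 3, 12, -14, 14]
sift down from index 1: already satisfies heap property
sift down from index 0:
  -11 vs smaller child -20 at index 1, swap → [-20, -11, -4, -18, -12, 3, 12, -14, 14]
  -11 vs smaller child -18 at index 3, swap → [-20, -18, -4, -11, -12, 3, 12, -14, 14]
  -11 vs smaller child -14 at index 7, swap → [-20, -18, -4, -14, -12, 3, 12, -11, 14]

[-20, -18, -4, -14, -12, 3, 12, -11, 14]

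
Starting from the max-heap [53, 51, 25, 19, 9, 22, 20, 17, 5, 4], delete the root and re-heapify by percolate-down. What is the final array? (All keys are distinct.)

[51, 19, 25, 17, 9, 22, 20, 4, 5]

remove root 53; move last element 4 to root → [4, 51, 25, 19, 9, 22, 20, 17, 5]
4 vs larger child 51 at index 1, swap → [51, 4, 25, 19, 9, 22, 20, 17, 5]
4 vs larger child 19 at index 3, swap → [51, 19, 25, 4, 9, 22, 20, 17, 5]
4 vs larger child 17 at index 7, swap → [51, 19, 25, 17, 9, 22, 20, 4, 5]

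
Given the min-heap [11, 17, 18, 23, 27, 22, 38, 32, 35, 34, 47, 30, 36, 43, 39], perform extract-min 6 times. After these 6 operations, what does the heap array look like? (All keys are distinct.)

[30, 32, 36, 35, 34, 43, 38, 39, 47]

extract-min #1 returns 11:
  remove root 11; move last element 39 to root → [39, 17, 18, 23, 27, 22, 38, 32, 35, 34, 47, 30, 36, 43]
  39 vs smaller child 17 at index 1, swap → [17, 39, 18, 23, 27, 22, 38, 32, 35, 34, 47, 30, 36, 43]
  39 vs smaller child 23 at index 3, swap → [17, 23, 18, 39, 27, 22, 38, 32, 35, 34, 47, 30, 36, 43]
  39 vs smaller child 32 at index 7, swap → [17, 23, 18, 32, 27, 22, 38, 39, 35, 34, 47, 30, 36, 43]
extract-min #2 returns 17:
  remove root 17; move last element 43 to root → [43, 23, 18, 32, 27, 22, 38, 39, 35, 34, 47, 30, 36]
  43 vs smaller child 18 at index 2, swap → [18, 23, 43, 32, 27, 22, 38, 39, 35, 34, 47, 30, 36]
  43 vs smaller child 22 at index 5, swap → [18, 23, 22, 32, 27, 43, 38, 39, 35, 34, 47, 30, 36]
  43 vs smaller child 30 at index 11, swap → [18, 23, 22, 32, 27, 30, 38, 39, 35, 34, 47, 43, 36]
extract-min #3 returns 18:
  remove root 18; move last element 36 to root → [36, 23, 22, 32, 27, 30, 38, 39, 35, 34, 47, 43]
  36 vs smaller child 22 at index 2, swap → [22, 23, 36, 32, 27, 30, 38, 39, 35, 34, 47, 43]
  36 vs smaller child 30 at index 5, swap → [22, 23, 30, 32, 27, 36, 38, 39, 35, 34, 47, 43]
extract-min #4 returns 22:
  remove root 22; move last element 43 to root → [43, 23, 30, 32, 27, 36, 38, 39, 35, 34, 47]
  43 vs smaller child 23 at index 1, swap → [23, 43, 30, 32, 27, 36, 38, 39, 35, 34, 47]
  43 vs smaller child 27 at index 4, swap → [23, 27, 30, 32, 43, 36, 38, 39, 35, 34, 47]
  43 vs smaller child 34 at index 9, swap → [23, 27, 30, 32, 34, 36, 38, 39, 35, 43, 47]
extract-min #5 returns 23:
  remove root 23; move last element 47 to root → [47, 27, 30, 32, 34, 36, 38, 39, 35, 43]
  47 vs smaller child 27 at index 1, swap → [27, 47, 30, 32, 34, 36, 38, 39, 35, 43]
  47 vs smaller child 32 at index 3, swap → [27, 32, 30, 47, 34, 36, 38, 39, 35, 43]
  47 vs smaller child 35 at index 8, swap → [27, 32, 30, 35, 34, 36, 38, 39, 47, 43]
extract-min #6 returns 27:
  remove root 27; move last element 43 to root → [43, 32, 30, 35, 34, 36, 38, 39, 47]
  43 vs smaller child 30 at index 2, swap → [30, 32, 43, 35, 34, 36, 38, 39, 47]
  43 vs smaller child 36 at index 5, swap → [30, 32, 36, 35, 34, 43, 38, 39, 47]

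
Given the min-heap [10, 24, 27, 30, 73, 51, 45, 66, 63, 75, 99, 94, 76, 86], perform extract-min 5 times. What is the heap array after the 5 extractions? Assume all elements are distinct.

[51, 63, 75, 66, 73, 99, 76, 94, 86]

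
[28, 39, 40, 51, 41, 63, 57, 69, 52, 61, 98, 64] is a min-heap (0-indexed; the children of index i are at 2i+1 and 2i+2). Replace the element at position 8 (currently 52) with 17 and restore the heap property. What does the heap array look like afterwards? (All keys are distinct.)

set index 8 from 52 to 17 → [28, 39, 40, 51, 41, 63, 57, 69, 17, 61, 98, 64]
17 < parent 51 at index 3, swap → [28, 39, 40, 17, 41, 63, 57, 69, 51, 61, 98, 64]
17 < parent 39 at index 1, swap → [28, 17, 40, 39, 41, 63, 57, 69, 51, 61, 98, 64]
17 < parent 28 at index 0, swap → [17, 28, 40, 39, 41, 63, 57, 69, 51, 61, 98, 64]

[17, 28, 40, 39, 41, 63, 57, 69, 51, 61, 98, 64]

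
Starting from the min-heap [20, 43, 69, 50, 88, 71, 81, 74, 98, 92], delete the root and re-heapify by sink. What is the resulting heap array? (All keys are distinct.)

remove root 20; move last element 92 to root → [92, 43, 69, 50, 88, 71, 81, 74, 98]
92 vs smaller child 43 at index 1, swap → [43, 92, 69, 50, 88, 71, 81, 74, 98]
92 vs smaller child 50 at index 3, swap → [43, 50, 69, 92, 88, 71, 81, 74, 98]
92 vs smaller child 74 at index 7, swap → [43, 50, 69, 74, 88, 71, 81, 92, 98]

[43, 50, 69, 74, 88, 71, 81, 92, 98]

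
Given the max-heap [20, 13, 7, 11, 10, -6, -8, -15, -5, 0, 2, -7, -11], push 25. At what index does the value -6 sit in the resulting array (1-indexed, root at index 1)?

6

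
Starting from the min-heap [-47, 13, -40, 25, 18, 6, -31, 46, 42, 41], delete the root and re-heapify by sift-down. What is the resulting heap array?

remove root -47; move last element 41 to root → [41, 13, -40, 25, 18, 6, -31, 46, 42]
41 vs smaller child -40 at index 2, swap → [-40, 13, 41, 25, 18, 6, -31, 46, 42]
41 vs smaller child -31 at index 6, swap → [-40, 13, -31, 25, 18, 6, 41, 46, 42]

[-40, 13, -31, 25, 18, 6, 41, 46, 42]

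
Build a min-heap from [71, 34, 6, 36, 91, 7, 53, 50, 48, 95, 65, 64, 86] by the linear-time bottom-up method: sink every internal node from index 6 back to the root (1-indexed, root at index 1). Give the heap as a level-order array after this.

sift down from index 6: already satisfies heap property
sift down from index 5:
  91 vs smaller child 65 at index 11, swap → [71, 34, 6, 36, 65, 7, 53, 50, 48, 95, 91, 64, 86]
sift down from index 4: already satisfies heap property
sift down from index 3: already satisfies heap property
sift down from index 2: already satisfies heap property
sift down from index 1:
  71 vs smaller child 6 at index 3, swap → [6, 34, 71, 36, 65, 7, 53, 50, 48, 95, 91, 64, 86]
  71 vs smaller child 7 at index 6, swap → [6, 34, 7, 36, 65, 71, 53, 50, 48, 95, 91, 64, 86]
  71 vs smaller child 64 at index 12, swap → [6, 34, 7, 36, 65, 64, 53, 50, 48, 95, 91, 71, 86]

[6, 34, 7, 36, 65, 64, 53, 50, 48, 95, 91, 71, 86]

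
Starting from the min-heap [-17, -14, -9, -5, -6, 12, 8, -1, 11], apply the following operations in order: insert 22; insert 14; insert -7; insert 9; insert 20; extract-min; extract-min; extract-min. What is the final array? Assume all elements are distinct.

[-7, -6, 8, -5, 14, 9, 12, -1, 11, 22, 20]

insert 22:
  append 22 at index 9 → [-17, -14, -9, -5, -6, 12, 8, -1, 11, 22] (no swap needed)
insert 14:
  append 14 at index 10 → [-17, -14, -9, -5, -6, 12, 8, -1, 11, 22, 14] (no swap needed)
insert -7:
  append -7 at index 11 → [-17, -14, -9, -5, -6, 12, 8, -1, 11, 22, 14, -7]
  -7 < parent 12 at index 5, swap → [-17, -14, -9, -5, -6, -7, 8, -1, 11, 22, 14, 12]
insert 9:
  append 9 at index 12 → [-17, -14, -9, -5, -6, -7, 8, -1, 11, 22, 14, 12, 9] (no swap needed)
insert 20:
  append 20 at index 13 → [-17, -14, -9, -5, -6, -7, 8, -1, 11, 22, 14, 12, 9, 20] (no swap needed)
extract-min → returns -17:
  remove root -17; move last element 20 to root → [20, -14, -9, -5, -6, -7, 8, -1, 11, 22, 14, 12, 9]
  20 vs smaller child -14 at index 1, swap → [-14, 20, -9, -5, -6, -7, 8, -1, 11, 22, 14, 12, 9]
  20 vs smaller child -6 at index 4, swap → [-14, -6, -9, -5, 20, -7, 8, -1, 11, 22, 14, 12, 9]
  20 vs smaller child 14 at index 10, swap → [-14, -6, -9, -5, 14, -7, 8, -1, 11, 22, 20, 12, 9]
extract-min → returns -14:
  remove root -14; move last element 9 to root → [9, -6, -9, -5, 14, -7, 8, -1, 11, 22, 20, 12]
  9 vs smaller child -9 at index 2, swap → [-9, -6, 9, -5, 14, -7, 8, -1, 11, 22, 20, 12]
  9 vs smaller child -7 at index 5, swap → [-9, -6, -7, -5, 14, 9, 8, -1, 11, 22, 20, 12]
extract-min → returns -9:
  remove root -9; move last element 12 to root → [12, -6, -7, -5, 14, 9, 8, -1, 11, 22, 20]
  12 vs smaller child -7 at index 2, swap → [-7, -6, 12, -5, 14, 9, 8, -1, 11, 22, 20]
  12 vs smaller child 8 at index 6, swap → [-7, -6, 8, -5, 14, 9, 12, -1, 11, 22, 20]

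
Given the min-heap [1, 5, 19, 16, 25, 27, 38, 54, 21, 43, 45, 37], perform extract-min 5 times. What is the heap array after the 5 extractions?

[25, 37, 27, 54, 45, 43, 38]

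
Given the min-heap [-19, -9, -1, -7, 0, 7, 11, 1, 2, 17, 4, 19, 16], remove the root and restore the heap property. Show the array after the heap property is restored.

[-9, -7, -1, 1, 0, 7, 11, 16, 2, 17, 4, 19]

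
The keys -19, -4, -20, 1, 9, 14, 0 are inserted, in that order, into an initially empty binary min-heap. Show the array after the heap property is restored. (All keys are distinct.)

[-20, -4, -19, 1, 9, 14, 0]

Insert -19:
  append -19 at index 0 → [-19] (no swap needed)
Insert -4:
  append -4 at index 1 → [-19, -4] (no swap needed)
Insert -20:
  append -20 at index 2 → [-19, -4, -20]
  -20 < parent -19 at index 0, swap → [-20, -4, -19]
Insert 1:
  append 1 at index 3 → [-20, -4, -19, 1] (no swap needed)
Insert 9:
  append 9 at index 4 → [-20, -4, -19, 1, 9] (no swap needed)
Insert 14:
  append 14 at index 5 → [-20, -4, -19, 1, 9, 14] (no swap needed)
Insert 0:
  append 0 at index 6 → [-20, -4, -19, 1, 9, 14, 0] (no swap needed)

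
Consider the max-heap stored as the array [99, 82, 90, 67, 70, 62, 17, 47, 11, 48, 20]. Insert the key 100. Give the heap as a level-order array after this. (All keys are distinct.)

[100, 82, 99, 67, 70, 90, 17, 47, 11, 48, 20, 62]

append 100 at index 11 → [99, 82, 90, 67, 70, 62, 17, 47, 11, 48, 20, 100]
100 > parent 62 at index 5, swap → [99, 82, 90, 67, 70, 100, 17, 47, 11, 48, 20, 62]
100 > parent 90 at index 2, swap → [99, 82, 100, 67, 70, 90, 17, 47, 11, 48, 20, 62]
100 > parent 99 at index 0, swap → [100, 82, 99, 67, 70, 90, 17, 47, 11, 48, 20, 62]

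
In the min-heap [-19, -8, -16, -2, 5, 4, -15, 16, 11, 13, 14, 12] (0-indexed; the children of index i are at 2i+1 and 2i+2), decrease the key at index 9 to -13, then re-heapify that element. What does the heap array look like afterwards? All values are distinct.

[-19, -13, -16, -2, -8, 4, -15, 16, 11, 5, 14, 12]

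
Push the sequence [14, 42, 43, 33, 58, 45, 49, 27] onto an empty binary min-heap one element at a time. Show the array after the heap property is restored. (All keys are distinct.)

[14, 27, 43, 33, 58, 45, 49, 42]

Insert 14:
  append 14 at index 0 → [14] (no swap needed)
Insert 42:
  append 42 at index 1 → [14, 42] (no swap needed)
Insert 43:
  append 43 at index 2 → [14, 42, 43] (no swap needed)
Insert 33:
  append 33 at index 3 → [14, 42, 43, 33]
  33 < parent 42 at index 1, swap → [14, 33, 43, 42]
Insert 58:
  append 58 at index 4 → [14, 33, 43, 42, 58] (no swap needed)
Insert 45:
  append 45 at index 5 → [14, 33, 43, 42, 58, 45] (no swap needed)
Insert 49:
  append 49 at index 6 → [14, 33, 43, 42, 58, 45, 49] (no swap needed)
Insert 27:
  append 27 at index 7 → [14, 33, 43, 42, 58, 45, 49, 27]
  27 < parent 42 at index 3, swap → [14, 33, 43, 27, 58, 45, 49, 42]
  27 < parent 33 at index 1, swap → [14, 27, 43, 33, 58, 45, 49, 42]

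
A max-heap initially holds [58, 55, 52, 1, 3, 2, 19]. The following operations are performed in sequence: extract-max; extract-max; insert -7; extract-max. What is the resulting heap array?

[19, 3, 2, 1, -7]

extract-max → returns 58:
  remove root 58; move last element 19 to root → [19, 55, 52, 1, 3, 2]
  19 vs larger child 55 at index 1, swap → [55, 19, 52, 1, 3, 2]
extract-max → returns 55:
  remove root 55; move last element 2 to root → [2, 19, 52, 1, 3]
  2 vs larger child 52 at index 2, swap → [52, 19, 2, 1, 3]
insert -7:
  append -7 at index 5 → [52, 19, 2, 1, 3, -7] (no swap needed)
extract-max → returns 52:
  remove root 52; move last element -7 to root → [-7, 19, 2, 1, 3]
  -7 vs larger child 19 at index 1, swap → [19, -7, 2, 1, 3]
  -7 vs larger child 3 at index 4, swap → [19, 3, 2, 1, -7]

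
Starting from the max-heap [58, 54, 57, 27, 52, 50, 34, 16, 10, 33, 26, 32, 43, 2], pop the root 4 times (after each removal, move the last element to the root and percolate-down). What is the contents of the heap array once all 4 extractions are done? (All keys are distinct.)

[50, 33, 43, 27, 32, 26, 34, 16, 10, 2]

extract-max #1 returns 58:
  remove root 58; move last element 2 to root → [2, 54, 57, 27, 52, 50, 34, 16, 10, 33, 26, 32, 43]
  2 vs larger child 57 at index 2, swap → [57, 54, 2, 27, 52, 50, 34, 16, 10, 33, 26, 32, 43]
  2 vs larger child 50 at index 5, swap → [57, 54, 50, 27, 52, 2, 34, 16, 10, 33, 26, 32, 43]
  2 vs larger child 43 at index 12, swap → [57, 54, 50, 27, 52, 43, 34, 16, 10, 33, 26, 32, 2]
extract-max #2 returns 57:
  remove root 57; move last element 2 to root → [2, 54, 50, 27, 52, 43, 34, 16, 10, 33, 26, 32]
  2 vs larger child 54 at index 1, swap → [54, 2, 50, 27, 52, 43, 34, 16, 10, 33, 26, 32]
  2 vs larger child 52 at index 4, swap → [54, 52, 50, 27, 2, 43, 34, 16, 10, 33, 26, 32]
  2 vs larger child 33 at index 9, swap → [54, 52, 50, 27, 33, 43, 34, 16, 10, 2, 26, 32]
extract-max #3 returns 54:
  remove root 54; move last element 32 to root → [32, 52, 50, 27, 33, 43, 34, 16, 10, 2, 26]
  32 vs larger child 52 at index 1, swap → [52, 32, 50, 27, 33, 43, 34, 16, 10, 2, 26]
  32 vs larger child 33 at index 4, swap → [52, 33, 50, 27, 32, 43, 34, 16, 10, 2, 26]
extract-max #4 returns 52:
  remove root 52; move last element 26 to root → [26, 33, 50, 27, 32, 43, 34, 16, 10, 2]
  26 vs larger child 50 at index 2, swap → [50, 33, 26, 27, 32, 43, 34, 16, 10, 2]
  26 vs larger child 43 at index 5, swap → [50, 33, 43, 27, 32, 26, 34, 16, 10, 2]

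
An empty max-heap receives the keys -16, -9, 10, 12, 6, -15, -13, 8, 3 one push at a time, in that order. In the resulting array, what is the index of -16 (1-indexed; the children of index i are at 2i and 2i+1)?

8

Insert -16:
  append -16 at index 1 → [-16] (no swap needed)
Insert -9:
  append -9 at index 2 → [-16, -9]
  -9 > parent -16 at index 1, swap → [-9, -16]
Insert 10:
  append 10 at index 3 → [-9, -16, 10]
  10 > parent -9 at index 1, swap → [10, -16, -9]
Insert 12:
  append 12 at index 4 → [10, -16, -9, 12]
  12 > parent -16 at index 2, swap → [10, 12, -9, -16]
  12 > parent 10 at index 1, swap → [12, 10, -9, -16]
Insert 6:
  append 6 at index 5 → [12, 10, -9, -16, 6] (no swap needed)
Insert -15:
  append -15 at index 6 → [12, 10, -9, -16, 6, -15] (no swap needed)
Insert -13:
  append -13 at index 7 → [12, 10, -9, -16, 6, -15, -13] (no swap needed)
Insert 8:
  append 8 at index 8 → [12, 10, -9, -16, 6, -15, -13, 8]
  8 > parent -16 at index 4, swap → [12, 10, -9, 8, 6, -15, -13, -16]
Insert 3:
  append 3 at index 9 → [12, 10, -9, 8, 6, -15, -13, -16, 3] (no swap needed)
resulting array: [12, 10, -9, 8, 6, -15, -13, -16, 3]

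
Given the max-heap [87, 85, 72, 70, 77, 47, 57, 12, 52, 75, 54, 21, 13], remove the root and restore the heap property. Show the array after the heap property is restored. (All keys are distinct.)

remove root 87; move last element 13 to root → [13, 85, 72, 70, 77, 47, 57, 12, 52, 75, 54, 21]
13 vs larger child 85 at index 1, swap → [85, 13, 72, 70, 77, 47, 57, 12, 52, 75, 54, 21]
13 vs larger child 77 at index 4, swap → [85, 77, 72, 70, 13, 47, 57, 12, 52, 75, 54, 21]
13 vs larger child 75 at index 9, swap → [85, 77, 72, 70, 75, 47, 57, 12, 52, 13, 54, 21]

[85, 77, 72, 70, 75, 47, 57, 12, 52, 13, 54, 21]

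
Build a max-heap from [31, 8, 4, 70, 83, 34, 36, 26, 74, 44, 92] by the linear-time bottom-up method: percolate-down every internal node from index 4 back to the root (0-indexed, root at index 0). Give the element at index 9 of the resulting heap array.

31

sift down from index 4:
  83 vs larger child 92 at index 10, swap → [31, 8, 4, 70, 92, 34, 36, 26, 74, 44, 83]
sift down from index 3:
  70 vs larger child 74 at index 8, swap → [31, 8, 4, 74, 92, 34, 36, 26, 70, 44, 83]
sift down from index 2:
  4 vs larger child 36 at index 6, swap → [31, 8, 36, 74, 92, 34, 4, 26, 70, 44, 83]
sift down from index 1:
  8 vs larger child 92 at index 4, swap → [31, 92, 36, 74, 8, 34, 4, 26, 70, 44, 83]
  8 vs larger child 83 at index 10, swap → [31, 92, 36, 74, 83, 34, 4, 26, 70, 44, 8]
sift down from index 0:
  31 vs larger child 92 at index 1, swap → [92, 31, 36, 74, 83, 34, 4, 26, 70, 44, 8]
  31 vs larger child 83 at index 4, swap → [92, 83, 36, 74, 31, 34, 4, 26, 70, 44, 8]
  31 vs larger child 44 at index 9, swap → [92, 83, 36, 74, 44, 34, 4, 26, 70, 31, 8]
resulting array: [92, 83, 36, 74, 44, 34, 4, 26, 70, 31, 8]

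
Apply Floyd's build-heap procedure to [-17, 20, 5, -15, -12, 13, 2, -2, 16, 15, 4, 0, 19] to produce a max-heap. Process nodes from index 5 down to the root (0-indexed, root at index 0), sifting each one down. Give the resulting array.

[20, 16, 19, -2, 15, 13, 2, -17, -15, -12, 4, 0, 5]

sift down from index 5:
  13 vs larger child 19 at index 12, swap → [-17, 20, 5, -15, -12, 19, 2, -2, 16, 15, 4, 0, 13]
sift down from index 4:
  -12 vs larger child 15 at index 9, swap → [-17, 20, 5, -15, 15, 19, 2, -2, 16, -12, 4, 0, 13]
sift down from index 3:
  -15 vs larger child 16 at index 8, swap → [-17, 20, 5, 16, 15, 19, 2, -2, -15, -12, 4, 0, 13]
sift down from index 2:
  5 vs larger child 19 at index 5, swap → [-17, 20, 19, 16, 15, 5, 2, -2, -15, -12, 4, 0, 13]
  5 vs larger child 13 at index 12, swap → [-17, 20, 19, 16, 15, 13, 2, -2, -15, -12, 4, 0, 5]
sift down from index 1: already satisfies heap property
sift down from index 0:
  -17 vs larger child 20 at index 1, swap → [20, -17, 19, 16, 15, 13, 2, -2, -15, -12, 4, 0, 5]
  -17 vs larger child 16 at index 3, swap → [20, 16, 19, -17, 15, 13, 2, -2, -15, -12, 4, 0, 5]
  -17 vs larger child -2 at index 7, swap → [20, 16, 19, -2, 15, 13, 2, -17, -15, -12, 4, 0, 5]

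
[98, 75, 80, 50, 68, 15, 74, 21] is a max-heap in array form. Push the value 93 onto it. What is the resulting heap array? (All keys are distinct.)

append 93 at index 8 → [98, 75, 80, 50, 68, 15, 74, 21, 93]
93 > parent 50 at index 3, swap → [98, 75, 80, 93, 68, 15, 74, 21, 50]
93 > parent 75 at index 1, swap → [98, 93, 80, 75, 68, 15, 74, 21, 50]

[98, 93, 80, 75, 68, 15, 74, 21, 50]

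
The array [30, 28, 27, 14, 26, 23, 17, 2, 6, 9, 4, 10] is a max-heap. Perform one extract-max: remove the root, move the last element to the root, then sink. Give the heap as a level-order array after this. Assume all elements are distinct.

remove root 30; move last element 10 to root → [10, 28, 27, 14, 26, 23, 17, 2, 6, 9, 4]
10 vs larger child 28 at index 1, swap → [28, 10, 27, 14, 26, 23, 17, 2, 6, 9, 4]
10 vs larger child 26 at index 4, swap → [28, 26, 27, 14, 10, 23, 17, 2, 6, 9, 4]

[28, 26, 27, 14, 10, 23, 17, 2, 6, 9, 4]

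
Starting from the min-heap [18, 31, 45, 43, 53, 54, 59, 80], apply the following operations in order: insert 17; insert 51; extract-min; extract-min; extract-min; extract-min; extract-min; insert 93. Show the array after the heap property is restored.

[51, 53, 54, 59, 80, 93]

insert 17:
  append 17 at index 8 → [18, 31, 45, 43, 53, 54, 59, 80, 17]
  17 < parent 43 at index 3, swap → [18, 31, 45, 17, 53, 54, 59, 80, 43]
  17 < parent 31 at index 1, swap → [18, 17, 45, 31, 53, 54, 59, 80, 43]
  17 < parent 18 at index 0, swap → [17, 18, 45, 31, 53, 54, 59, 80, 43]
insert 51:
  append 51 at index 9 → [17, 18, 45, 31, 53, 54, 59, 80, 43, 51]
  51 < parent 53 at index 4, swap → [17, 18, 45, 31, 51, 54, 59, 80, 43, 53]
extract-min → returns 17:
  remove root 17; move last element 53 to root → [53, 18, 45, 31, 51, 54, 59, 80, 43]
  53 vs smaller child 18 at index 1, swap → [18, 53, 45, 31, 51, 54, 59, 80, 43]
  53 vs smaller child 31 at index 3, swap → [18, 31, 45, 53, 51, 54, 59, 80, 43]
  53 vs smaller child 43 at index 8, swap → [18, 31, 45, 43, 51, 54, 59, 80, 53]
extract-min → returns 18:
  remove root 18; move last element 53 to root → [53, 31, 45, 43, 51, 54, 59, 80]
  53 vs smaller child 31 at index 1, swap → [31, 53, 45, 43, 51, 54, 59, 80]
  53 vs smaller child 43 at index 3, swap → [31, 43, 45, 53, 51, 54, 59, 80]
extract-min → returns 31:
  remove root 31; move last element 80 to root → [80, 43, 45, 53, 51, 54, 59]
  80 vs smaller child 43 at index 1, swap → [43, 80, 45, 53, 51, 54, 59]
  80 vs smaller child 51 at index 4, swap → [43, 51, 45, 53, 80, 54, 59]
extract-min → returns 43:
  remove root 43; move last element 59 to root → [59, 51, 45, 53, 80, 54]
  59 vs smaller child 45 at index 2, swap → [45, 51, 59, 53, 80, 54]
  59 vs only child 54 at index 5, swap → [45, 51, 54, 53, 80, 59]
extract-min → returns 45:
  remove root 45; move last element 59 to root → [59, 51, 54, 53, 80]
  59 vs smaller child 51 at index 1, swap → [51, 59, 54, 53, 80]
  59 vs smaller child 53 at index 3, swap → [51, 53, 54, 59, 80]
insert 93:
  append 93 at index 5 → [51, 53, 54, 59, 80, 93] (no swap needed)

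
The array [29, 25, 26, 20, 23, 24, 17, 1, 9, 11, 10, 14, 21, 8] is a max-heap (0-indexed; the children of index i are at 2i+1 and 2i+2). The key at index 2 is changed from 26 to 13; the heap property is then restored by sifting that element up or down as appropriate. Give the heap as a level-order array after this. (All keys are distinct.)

set index 2 from 26 to 13 → [29, 25, 13, 20, 23, 24, 17, 1, 9, 11, 10, 14, 21, 8]
13 vs larger child 24 at index 5, swap → [29, 25, 24, 20, 23, 13, 17, 1, 9, 11, 10, 14, 21, 8]
13 vs larger child 21 at index 12, swap → [29, 25, 24, 20, 23, 21, 17, 1, 9, 11, 10, 14, 13, 8]

[29, 25, 24, 20, 23, 21, 17, 1, 9, 11, 10, 14, 13, 8]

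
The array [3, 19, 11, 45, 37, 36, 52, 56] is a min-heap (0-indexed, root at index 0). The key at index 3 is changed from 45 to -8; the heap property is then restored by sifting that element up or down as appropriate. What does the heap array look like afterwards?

set index 3 from 45 to -8 → [3, 19, 11, -8, 37, 36, 52, 56]
-8 < parent 19 at index 1, swap → [3, -8, 11, 19, 37, 36, 52, 56]
-8 < parent 3 at index 0, swap → [-8, 3, 11, 19, 37, 36, 52, 56]

[-8, 3, 11, 19, 37, 36, 52, 56]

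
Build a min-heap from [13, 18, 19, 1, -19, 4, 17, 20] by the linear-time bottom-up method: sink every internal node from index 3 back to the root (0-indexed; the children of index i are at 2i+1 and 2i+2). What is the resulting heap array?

sift down from index 3: already satisfies heap property
sift down from index 2:
  19 vs smaller child 4 at index 5, swap → [13, 18, 4, 1, -19, 19, 17, 20]
sift down from index 1:
  18 vs smaller child -19 at index 4, swap → [13, -19, 4, 1, 18, 19, 17, 20]
sift down from index 0:
  13 vs smaller child -19 at index 1, swap → [-19, 13, 4, 1, 18, 19, 17, 20]
  13 vs smaller child 1 at index 3, swap → [-19, 1, 4, 13, 18, 19, 17, 20]

[-19, 1, 4, 13, 18, 19, 17, 20]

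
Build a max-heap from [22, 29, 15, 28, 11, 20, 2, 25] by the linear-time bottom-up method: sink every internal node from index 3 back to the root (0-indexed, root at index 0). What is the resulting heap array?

[29, 28, 20, 25, 11, 15, 2, 22]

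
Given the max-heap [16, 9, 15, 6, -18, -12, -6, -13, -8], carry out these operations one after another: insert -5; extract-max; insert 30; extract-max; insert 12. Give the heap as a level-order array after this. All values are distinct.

[15, 12, -6, 6, 9, -12, -18, -13, -8, -5]

insert -5:
  append -5 at index 9 → [16, 9, 15, 6, -18, -12, -6, -13, -8, -5]
  -5 > parent -18 at index 4, swap → [16, 9, 15, 6, -5, -12, -6, -13, -8, -18]
extract-max → returns 16:
  remove root 16; move last element -18 to root → [-18, 9, 15, 6, -5, -12, -6, -13, -8]
  -18 vs larger child 15 at index 2, swap → [15, 9, -18, 6, -5, -12, -6, -13, -8]
  -18 vs larger child -6 at index 6, swap → [15, 9, -6, 6, -5, -12, -18, -13, -8]
insert 30:
  append 30 at index 9 → [15, 9, -6, 6, -5, -12, -18, -13, -8, 30]
  30 > parent -5 at index 4, swap → [15, 9, -6, 6, 30, -12, -18, -13, -8, -5]
  30 > parent 9 at index 1, swap → [15, 30, -6, 6, 9, -12, -18, -13, -8, -5]
  30 > parent 15 at index 0, swap → [30, 15, -6, 6, 9, -12, -18, -13, -8, -5]
extract-max → returns 30:
  remove root 30; move last element -5 to root → [-5, 15, -6, 6, 9, -12, -18, -13, -8]
  -5 vs larger child 15 at index 1, swap → [15, -5, -6, 6, 9, -12, -18, -13, -8]
  -5 vs larger child 9 at index 4, swap → [15, 9, -6, 6, -5, -12, -18, -13, -8]
insert 12:
  append 12 at index 9 → [15, 9, -6, 6, -5, -12, -18, -13, -8, 12]
  12 > parent -5 at index 4, swap → [15, 9, -6, 6, 12, -12, -18, -13, -8, -5]
  12 > parent 9 at index 1, swap → [15, 12, -6, 6, 9, -12, -18, -13, -8, -5]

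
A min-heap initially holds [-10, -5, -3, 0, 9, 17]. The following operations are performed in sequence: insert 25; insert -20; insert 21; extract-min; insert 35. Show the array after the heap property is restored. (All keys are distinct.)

[-10, -5, -3, 0, 9, 17, 25, 21, 35]

insert 25:
  append 25 at index 6 → [-10, -5, -3, 0, 9, 17, 25] (no swap needed)
insert -20:
  append -20 at index 7 → [-10, -5, -3, 0, 9, 17, 25, -20]
  -20 < parent 0 at index 3, swap → [-10, -5, -3, -20, 9, 17, 25, 0]
  -20 < parent -5 at index 1, swap → [-10, -20, -3, -5, 9, 17, 25, 0]
  -20 < parent -10 at index 0, swap → [-20, -10, -3, -5, 9, 17, 25, 0]
insert 21:
  append 21 at index 8 → [-20, -10, -3, -5, 9, 17, 25, 0, 21] (no swap needed)
extract-min → returns -20:
  remove root -20; move last element 21 to root → [21, -10, -3, -5, 9, 17, 25, 0]
  21 vs smaller child -10 at index 1, swap → [-10, 21, -3, -5, 9, 17, 25, 0]
  21 vs smaller child -5 at index 3, swap → [-10, -5, -3, 21, 9, 17, 25, 0]
  21 vs only child 0 at index 7, swap → [-10, -5, -3, 0, 9, 17, 25, 21]
insert 35:
  append 35 at index 8 → [-10, -5, -3, 0, 9, 17, 25, 21, 35] (no swap needed)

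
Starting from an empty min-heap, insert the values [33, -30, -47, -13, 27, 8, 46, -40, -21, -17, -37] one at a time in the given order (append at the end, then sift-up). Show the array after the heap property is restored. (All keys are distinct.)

[-47, -40, -30, -21, -37, 8, 46, 33, -13, 27, -17]

Insert 33:
  append 33 at index 0 → [33] (no swap needed)
Insert -30:
  append -30 at index 1 → [33, -30]
  -30 < parent 33 at index 0, swap → [-30, 33]
Insert -47:
  append -47 at index 2 → [-30, 33, -47]
  -47 < parent -30 at index 0, swap → [-47, 33, -30]
Insert -13:
  append -13 at index 3 → [-47, 33, -30, -13]
  -13 < parent 33 at index 1, swap → [-47, -13, -30, 33]
Insert 27:
  append 27 at index 4 → [-47, -13, -30, 33, 27] (no swap needed)
Insert 8:
  append 8 at index 5 → [-47, -13, -30, 33, 27, 8] (no swap needed)
Insert 46:
  append 46 at index 6 → [-47, -13, -30, 33, 27, 8, 46] (no swap needed)
Insert -40:
  append -40 at index 7 → [-47, -13, -30, 33, 27, 8, 46, -40]
  -40 < parent 33 at index 3, swap → [-47, -13, -30, -40, 27, 8, 46, 33]
  -40 < parent -13 at index 1, swap → [-47, -40, -30, -13, 27, 8, 46, 33]
Insert -21:
  append -21 at index 8 → [-47, -40, -30, -13, 27, 8, 46, 33, -21]
  -21 < parent -13 at index 3, swap → [-47, -40, -30, -21, 27, 8, 46, 33, -13]
Insert -17:
  append -17 at index 9 → [-47, -40, -30, -21, 27, 8, 46, 33, -13, -17]
  -17 < parent 27 at index 4, swap → [-47, -40, -30, -21, -17, 8, 46, 33, -13, 27]
Insert -37:
  append -37 at index 10 → [-47, -40, -30, -21, -17, 8, 46, 33, -13, 27, -37]
  -37 < parent -17 at index 4, swap → [-47, -40, -30, -21, -37, 8, 46, 33, -13, 27, -17]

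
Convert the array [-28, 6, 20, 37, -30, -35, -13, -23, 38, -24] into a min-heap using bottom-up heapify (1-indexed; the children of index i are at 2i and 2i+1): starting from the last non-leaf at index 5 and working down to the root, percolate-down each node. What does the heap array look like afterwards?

sift down from index 5: already satisfies heap property
sift down from index 4:
  37 vs smaller child -23 at index 8, swap → [-28, 6, 20, -23, -30, -35, -13, 37, 38, -24]
sift down from index 3:
  20 vs smaller child -35 at index 6, swap → [-28, 6, -35, -23, -30, 20, -13, 37, 38, -24]
sift down from index 2:
  6 vs smaller child -30 at index 5, swap → [-28, -30, -35, -23, 6, 20, -13, 37, 38, -24]
  6 vs only child -24 at index 10, swap → [-28, -30, -35, -23, -24, 20, -13, 37, 38, 6]
sift down from index 1:
  -28 vs smaller child -35 at index 3, swap → [-35, -30, -28, -23, -24, 20, -13, 37, 38, 6]

[-35, -30, -28, -23, -24, 20, -13, 37, 38, 6]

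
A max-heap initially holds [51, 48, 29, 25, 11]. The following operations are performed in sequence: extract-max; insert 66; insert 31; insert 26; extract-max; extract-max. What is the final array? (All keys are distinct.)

[31, 26, 29, 11, 25]

extract-max → returns 51:
  remove root 51; move last element 11 to root → [11, 48, 29, 25]
  11 vs larger child 48 at index 1, swap → [48, 11, 29, 25]
  11 vs only child 25 at index 3, swap → [48, 25, 29, 11]
insert 66:
  append 66 at index 4 → [48, 25, 29, 11, 66]
  66 > parent 25 at index 1, swap → [48, 66, 29, 11, 25]
  66 > parent 48 at index 0, swap → [66, 48, 29, 11, 25]
insert 31:
  append 31 at index 5 → [66, 48, 29, 11, 25, 31]
  31 > parent 29 at index 2, swap → [66, 48, 31, 11, 25, 29]
insert 26:
  append 26 at index 6 → [66, 48, 31, 11, 25, 29, 26] (no swap needed)
extract-max → returns 66:
  remove root 66; move last element 26 to root → [26, 48, 31, 11, 25, 29]
  26 vs larger child 48 at index 1, swap → [48, 26, 31, 11, 25, 29]
extract-max → returns 48:
  remove root 48; move last element 29 to root → [29, 26, 31, 11, 25]
  29 vs larger child 31 at index 2, swap → [31, 26, 29, 11, 25]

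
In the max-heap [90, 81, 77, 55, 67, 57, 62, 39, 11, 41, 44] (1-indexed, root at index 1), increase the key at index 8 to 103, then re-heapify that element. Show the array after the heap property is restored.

[103, 90, 77, 81, 67, 57, 62, 55, 11, 41, 44]

set index 8 from 39 to 103 → [90, 81, 77, 55, 67, 57, 62, 103, 11, 41, 44]
103 > parent 55 at index 4, swap → [90, 81, 77, 103, 67, 57, 62, 55, 11, 41, 44]
103 > parent 81 at index 2, swap → [90, 103, 77, 81, 67, 57, 62, 55, 11, 41, 44]
103 > parent 90 at index 1, swap → [103, 90, 77, 81, 67, 57, 62, 55, 11, 41, 44]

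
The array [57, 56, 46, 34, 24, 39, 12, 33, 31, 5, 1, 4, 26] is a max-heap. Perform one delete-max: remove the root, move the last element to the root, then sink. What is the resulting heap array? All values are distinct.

[56, 34, 46, 33, 24, 39, 12, 26, 31, 5, 1, 4]

remove root 57; move last element 26 to root → [26, 56, 46, 34, 24, 39, 12, 33, 31, 5, 1, 4]
26 vs larger child 56 at index 1, swap → [56, 26, 46, 34, 24, 39, 12, 33, 31, 5, 1, 4]
26 vs larger child 34 at index 3, swap → [56, 34, 46, 26, 24, 39, 12, 33, 31, 5, 1, 4]
26 vs larger child 33 at index 7, swap → [56, 34, 46, 33, 24, 39, 12, 26, 31, 5, 1, 4]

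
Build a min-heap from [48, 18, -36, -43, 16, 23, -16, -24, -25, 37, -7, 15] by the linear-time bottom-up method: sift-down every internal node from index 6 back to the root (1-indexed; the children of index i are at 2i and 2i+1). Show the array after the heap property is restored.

sift down from index 6:
  23 vs only child 15 at index 12, swap → [48, 18, -36, -43, 16, 15, -16, -24, -25, 37, -7, 23]
sift down from index 5:
  16 vs smaller child -7 at index 11, swap → [48, 18, -36, -43, -7, 15, -16, -24, -25, 37, 16, 23]
sift down from index 4: already satisfies heap property
sift down from index 3: already satisfies heap property
sift down from index 2:
  18 vs smaller child -43 at index 4, swap → [48, -43, -36, 18, -7, 15, -16, -24, -25, 37, 16, 23]
  18 vs smaller child -25 at index 9, swap → [48, -43, -36, -25, -7, 15, -16, -24, 18, 37, 16, 23]
sift down from index 1:
  48 vs smaller child -43 at index 2, swap → [-43, 48, -36, -25, -7, 15, -16, -24, 18, 37, 16, 23]
  48 vs smaller child -25 at index 4, swap → [-43, -25, -36, 48, -7, 15, -16, -24, 18, 37, 16, 23]
  48 vs smaller child -24 at index 8, swap → [-43, -25, -36, -24, -7, 15, -16, 48, 18, 37, 16, 23]

[-43, -25, -36, -24, -7, 15, -16, 48, 18, 37, 16, 23]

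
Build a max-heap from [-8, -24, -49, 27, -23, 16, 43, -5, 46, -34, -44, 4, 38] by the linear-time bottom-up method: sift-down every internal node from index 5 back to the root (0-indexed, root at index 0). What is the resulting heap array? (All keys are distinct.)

[46, 27, 43, -5, -23, 38, -49, -8, -24, -34, -44, 4, 16]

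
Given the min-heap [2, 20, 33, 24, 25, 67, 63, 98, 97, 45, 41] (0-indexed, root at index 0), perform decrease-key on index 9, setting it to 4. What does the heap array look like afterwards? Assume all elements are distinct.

[2, 4, 33, 24, 20, 67, 63, 98, 97, 25, 41]

set index 9 from 45 to 4 → [2, 20, 33, 24, 25, 67, 63, 98, 97, 4, 41]
4 < parent 25 at index 4, swap → [2, 20, 33, 24, 4, 67, 63, 98, 97, 25, 41]
4 < parent 20 at index 1, swap → [2, 4, 33, 24, 20, 67, 63, 98, 97, 25, 41]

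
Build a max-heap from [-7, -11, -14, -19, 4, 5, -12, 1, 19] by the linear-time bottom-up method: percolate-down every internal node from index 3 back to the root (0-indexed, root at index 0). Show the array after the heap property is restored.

sift down from index 3:
  -19 vs larger child 19 at index 8, swap → [-7, -11, -14, 19, 4, 5, -12, 1, -19]
sift down from index 2:
  -14 vs larger child 5 at index 5, swap → [-7, -11, 5, 19, 4, -14, -12, 1, -19]
sift down from index 1:
  -11 vs larger child 19 at index 3, swap → [-7, 19, 5, -11, 4, -14, -12, 1, -19]
  -11 vs larger child 1 at index 7, swap → [-7, 19, 5, 1, 4, -14, -12, -11, -19]
sift down from index 0:
  -7 vs larger child 19 at index 1, swap → [19, -7, 5, 1, 4, -14, -12, -11, -19]
  -7 vs larger child 4 at index 4, swap → [19, 4, 5, 1, -7, -14, -12, -11, -19]

[19, 4, 5, 1, -7, -14, -12, -11, -19]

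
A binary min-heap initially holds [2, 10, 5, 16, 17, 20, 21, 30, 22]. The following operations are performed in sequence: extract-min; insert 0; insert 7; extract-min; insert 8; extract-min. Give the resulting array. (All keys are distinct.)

[7, 8, 20, 10, 17, 22, 21, 30, 16]

extract-min → returns 2:
  remove root 2; move last element 22 to root → [22, 10, 5, 16, 17, 20, 21, 30]
  22 vs smaller child 5 at index 2, swap → [5, 10, 22, 16, 17, 20, 21, 30]
  22 vs smaller child 20 at index 5, swap → [5, 10, 20, 16, 17, 22, 21, 30]
insert 0:
  append 0 at index 8 → [5, 10, 20, 16, 17, 22, 21, 30, 0]
  0 < parent 16 at index 3, swap → [5, 10, 20, 0, 17, 22, 21, 30, 16]
  0 < parent 10 at index 1, swap → [5, 0, 20, 10, 17, 22, 21, 30, 16]
  0 < parent 5 at index 0, swap → [0, 5, 20, 10, 17, 22, 21, 30, 16]
insert 7:
  append 7 at index 9 → [0, 5, 20, 10, 17, 22, 21, 30, 16, 7]
  7 < parent 17 at index 4, swap → [0, 5, 20, 10, 7, 22, 21, 30, 16, 17]
extract-min → returns 0:
  remove root 0; move last element 17 to root → [17, 5, 20, 10, 7, 22, 21, 30, 16]
  17 vs smaller child 5 at index 1, swap → [5, 17, 20, 10, 7, 22, 21, 30, 16]
  17 vs smaller child 7 at index 4, swap → [5, 7, 20, 10, 17, 22, 21, 30, 16]
insert 8:
  append 8 at index 9 → [5, 7, 20, 10, 17, 22, 21, 30, 16, 8]
  8 < parent 17 at index 4, swap → [5, 7, 20, 10, 8, 22, 21, 30, 16, 17]
extract-min → returns 5:
  remove root 5; move last element 17 to root → [17, 7, 20, 10, 8, 22, 21, 30, 16]
  17 vs smaller child 7 at index 1, swap → [7, 17, 20, 10, 8, 22, 21, 30, 16]
  17 vs smaller child 8 at index 4, swap → [7, 8, 20, 10, 17, 22, 21, 30, 16]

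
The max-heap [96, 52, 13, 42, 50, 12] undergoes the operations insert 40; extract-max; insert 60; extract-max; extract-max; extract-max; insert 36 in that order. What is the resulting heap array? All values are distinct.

insert 40:
  append 40 at index 6 → [96, 52, 13, 42, 50, 12, 40]
  40 > parent 13 at index 2, swap → [96, 52, 40, 42, 50, 12, 13]
extract-max → returns 96:
  remove root 96; move last element 13 to root → [13, 52, 40, 42, 50, 12]
  13 vs larger child 52 at index 1, swap → [52, 13, 40, 42, 50, 12]
  13 vs larger child 50 at index 4, swap → [52, 50, 40, 42, 13, 12]
insert 60:
  append 60 at index 6 → [52, 50, 40, 42, 13, 12, 60]
  60 > parent 40 at index 2, swap → [52, 50, 60, 42, 13, 12, 40]
  60 > parent 52 at index 0, swap → [60, 50, 52, 42, 13, 12, 40]
extract-max → returns 60:
  remove root 60; move last element 40 to root → [40, 50, 52, 42, 13, 12]
  40 vs larger child 52 at index 2, swap → [52, 50, 40, 42, 13, 12]
extract-max → returns 52:
  remove root 52; move last element 12 to root → [12, 50, 40, 42, 13]
  12 vs larger child 50 at index 1, swap → [50, 12, 40, 42, 13]
  12 vs larger child 42 at index 3, swap → [50, 42, 40, 12, 13]
extract-max → returns 50:
  remove root 50; move last element 13 to root → [13, 42, 40, 12]
  13 vs larger child 42 at index 1, swap → [42, 13, 40, 12]
insert 36:
  append 36 at index 4 → [42, 13, 40, 12, 36]
  36 > parent 13 at index 1, swap → [42, 36, 40, 12, 13]

[42, 36, 40, 12, 13]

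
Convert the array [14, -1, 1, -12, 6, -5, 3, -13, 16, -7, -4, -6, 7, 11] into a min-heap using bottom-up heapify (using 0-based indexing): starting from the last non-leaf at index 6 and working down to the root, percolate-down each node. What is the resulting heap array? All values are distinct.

[-13, -12, -6, -1, -7, -5, 3, 14, 16, 6, -4, 1, 7, 11]

sift down from index 6: already satisfies heap property
sift down from index 5:
  -5 vs smaller child -6 at index 11, swap → [14, -1, 1, -12, 6, -6, 3, -13, 16, -7, -4, -5, 7, 11]
sift down from index 4:
  6 vs smaller child -7 at index 9, swap → [14, -1, 1, -12, -7, -6, 3, -13, 16, 6, -4, -5, 7, 11]
sift down from index 3:
  -12 vs smaller child -13 at index 7, swap → [14, -1, 1, -13, -7, -6, 3, -12, 16, 6, -4, -5, 7, 11]
sift down from index 2:
  1 vs smaller child -6 at index 5, swap → [14, -1, -6, -13, -7, 1, 3, -12, 16, 6, -4, -5, 7, 11]
  1 vs smaller child -5 at index 11, swap → [14, -1, -6, -13, -7, -5, 3, -12, 16, 6, -4, 1, 7, 11]
sift down from index 1:
  -1 vs smaller child -13 at index 3, swap → [14, -13, -6, -1, -7, -5, 3, -12, 16, 6, -4, 1, 7, 11]
  -1 vs smaller child -12 at index 7, swap → [14, -13, -6, -12, -7, -5, 3, -1, 16, 6, -4, 1, 7, 11]
sift down from index 0:
  14 vs smaller child -13 at index 1, swap → [-13, 14, -6, -12, -7, -5, 3, -1, 16, 6, -4, 1, 7, 11]
  14 vs smaller child -12 at index 3, swap → [-13, -12, -6, 14, -7, -5, 3, -1, 16, 6, -4, 1, 7, 11]
  14 vs smaller child -1 at index 7, swap → [-13, -12, -6, -1, -7, -5, 3, 14, 16, 6, -4, 1, 7, 11]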